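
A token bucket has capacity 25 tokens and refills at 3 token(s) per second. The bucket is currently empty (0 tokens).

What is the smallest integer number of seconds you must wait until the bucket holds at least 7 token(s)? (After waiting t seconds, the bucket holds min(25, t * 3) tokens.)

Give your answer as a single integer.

Answer: 3

Derivation:
Need t * 3 >= 7, so t >= 7/3.
Smallest integer t = ceil(7/3) = 3.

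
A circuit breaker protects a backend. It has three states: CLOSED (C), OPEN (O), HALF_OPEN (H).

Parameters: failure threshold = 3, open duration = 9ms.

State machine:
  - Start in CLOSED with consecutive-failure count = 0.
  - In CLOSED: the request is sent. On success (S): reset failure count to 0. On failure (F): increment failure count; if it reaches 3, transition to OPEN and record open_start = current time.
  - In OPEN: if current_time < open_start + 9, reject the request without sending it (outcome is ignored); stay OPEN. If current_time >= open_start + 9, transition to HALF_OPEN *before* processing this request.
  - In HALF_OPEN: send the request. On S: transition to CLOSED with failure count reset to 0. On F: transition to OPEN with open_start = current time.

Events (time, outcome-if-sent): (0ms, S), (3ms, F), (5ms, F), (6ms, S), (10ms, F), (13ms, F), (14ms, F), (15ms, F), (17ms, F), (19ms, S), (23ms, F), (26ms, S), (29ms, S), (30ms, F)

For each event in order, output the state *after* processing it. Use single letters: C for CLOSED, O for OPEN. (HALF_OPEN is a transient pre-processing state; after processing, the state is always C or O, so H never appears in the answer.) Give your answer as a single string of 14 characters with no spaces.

State after each event:
  event#1 t=0ms outcome=S: state=CLOSED
  event#2 t=3ms outcome=F: state=CLOSED
  event#3 t=5ms outcome=F: state=CLOSED
  event#4 t=6ms outcome=S: state=CLOSED
  event#5 t=10ms outcome=F: state=CLOSED
  event#6 t=13ms outcome=F: state=CLOSED
  event#7 t=14ms outcome=F: state=OPEN
  event#8 t=15ms outcome=F: state=OPEN
  event#9 t=17ms outcome=F: state=OPEN
  event#10 t=19ms outcome=S: state=OPEN
  event#11 t=23ms outcome=F: state=OPEN
  event#12 t=26ms outcome=S: state=OPEN
  event#13 t=29ms outcome=S: state=OPEN
  event#14 t=30ms outcome=F: state=OPEN

Answer: CCCCCCOOOOOOOO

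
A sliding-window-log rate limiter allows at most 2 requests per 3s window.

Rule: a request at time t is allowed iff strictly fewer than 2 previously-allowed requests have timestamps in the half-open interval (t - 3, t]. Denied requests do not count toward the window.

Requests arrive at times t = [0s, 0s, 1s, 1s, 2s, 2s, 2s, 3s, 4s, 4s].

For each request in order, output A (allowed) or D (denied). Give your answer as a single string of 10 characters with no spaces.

Answer: AADDDDDAAD

Derivation:
Tracking allowed requests in the window:
  req#1 t=0s: ALLOW
  req#2 t=0s: ALLOW
  req#3 t=1s: DENY
  req#4 t=1s: DENY
  req#5 t=2s: DENY
  req#6 t=2s: DENY
  req#7 t=2s: DENY
  req#8 t=3s: ALLOW
  req#9 t=4s: ALLOW
  req#10 t=4s: DENY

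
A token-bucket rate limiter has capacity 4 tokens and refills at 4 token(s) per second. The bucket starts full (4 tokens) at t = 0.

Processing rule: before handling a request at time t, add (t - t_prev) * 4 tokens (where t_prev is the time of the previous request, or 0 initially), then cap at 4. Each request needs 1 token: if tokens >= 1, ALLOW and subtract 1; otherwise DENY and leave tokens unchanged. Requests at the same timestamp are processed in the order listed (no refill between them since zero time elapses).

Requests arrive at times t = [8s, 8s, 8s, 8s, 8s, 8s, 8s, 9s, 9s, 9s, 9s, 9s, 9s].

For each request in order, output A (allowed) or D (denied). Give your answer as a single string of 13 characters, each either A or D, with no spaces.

Answer: AAAADDDAAAADD

Derivation:
Simulating step by step:
  req#1 t=8s: ALLOW
  req#2 t=8s: ALLOW
  req#3 t=8s: ALLOW
  req#4 t=8s: ALLOW
  req#5 t=8s: DENY
  req#6 t=8s: DENY
  req#7 t=8s: DENY
  req#8 t=9s: ALLOW
  req#9 t=9s: ALLOW
  req#10 t=9s: ALLOW
  req#11 t=9s: ALLOW
  req#12 t=9s: DENY
  req#13 t=9s: DENY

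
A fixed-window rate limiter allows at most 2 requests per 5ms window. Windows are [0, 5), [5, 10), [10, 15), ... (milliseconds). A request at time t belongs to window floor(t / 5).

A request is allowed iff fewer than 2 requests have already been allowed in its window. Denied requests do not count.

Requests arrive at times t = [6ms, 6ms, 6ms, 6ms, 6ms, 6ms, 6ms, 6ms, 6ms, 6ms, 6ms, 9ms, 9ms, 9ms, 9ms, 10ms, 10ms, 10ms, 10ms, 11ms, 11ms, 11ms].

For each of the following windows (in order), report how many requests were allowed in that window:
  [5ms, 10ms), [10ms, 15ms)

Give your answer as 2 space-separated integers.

Processing requests:
  req#1 t=6ms (window 1): ALLOW
  req#2 t=6ms (window 1): ALLOW
  req#3 t=6ms (window 1): DENY
  req#4 t=6ms (window 1): DENY
  req#5 t=6ms (window 1): DENY
  req#6 t=6ms (window 1): DENY
  req#7 t=6ms (window 1): DENY
  req#8 t=6ms (window 1): DENY
  req#9 t=6ms (window 1): DENY
  req#10 t=6ms (window 1): DENY
  req#11 t=6ms (window 1): DENY
  req#12 t=9ms (window 1): DENY
  req#13 t=9ms (window 1): DENY
  req#14 t=9ms (window 1): DENY
  req#15 t=9ms (window 1): DENY
  req#16 t=10ms (window 2): ALLOW
  req#17 t=10ms (window 2): ALLOW
  req#18 t=10ms (window 2): DENY
  req#19 t=10ms (window 2): DENY
  req#20 t=11ms (window 2): DENY
  req#21 t=11ms (window 2): DENY
  req#22 t=11ms (window 2): DENY

Allowed counts by window: 2 2

Answer: 2 2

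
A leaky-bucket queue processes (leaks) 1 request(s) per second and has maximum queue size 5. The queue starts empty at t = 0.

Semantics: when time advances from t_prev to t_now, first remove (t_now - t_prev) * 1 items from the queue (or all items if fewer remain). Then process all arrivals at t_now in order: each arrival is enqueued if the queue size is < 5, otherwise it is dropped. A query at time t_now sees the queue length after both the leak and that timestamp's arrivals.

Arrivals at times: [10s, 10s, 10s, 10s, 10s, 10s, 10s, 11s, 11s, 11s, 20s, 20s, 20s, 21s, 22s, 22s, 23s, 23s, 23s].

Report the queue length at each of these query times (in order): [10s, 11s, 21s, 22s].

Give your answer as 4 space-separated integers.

Queue lengths at query times:
  query t=10s: backlog = 5
  query t=11s: backlog = 5
  query t=21s: backlog = 3
  query t=22s: backlog = 4

Answer: 5 5 3 4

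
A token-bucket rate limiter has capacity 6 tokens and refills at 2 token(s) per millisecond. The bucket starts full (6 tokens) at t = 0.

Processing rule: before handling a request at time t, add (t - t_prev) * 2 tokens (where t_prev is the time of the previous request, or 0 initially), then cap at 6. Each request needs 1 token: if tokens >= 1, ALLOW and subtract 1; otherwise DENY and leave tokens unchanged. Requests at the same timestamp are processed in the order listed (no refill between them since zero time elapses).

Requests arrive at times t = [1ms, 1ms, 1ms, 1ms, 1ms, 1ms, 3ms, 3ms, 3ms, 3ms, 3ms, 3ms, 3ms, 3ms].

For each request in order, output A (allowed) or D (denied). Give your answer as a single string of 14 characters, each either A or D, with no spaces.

Simulating step by step:
  req#1 t=1ms: ALLOW
  req#2 t=1ms: ALLOW
  req#3 t=1ms: ALLOW
  req#4 t=1ms: ALLOW
  req#5 t=1ms: ALLOW
  req#6 t=1ms: ALLOW
  req#7 t=3ms: ALLOW
  req#8 t=3ms: ALLOW
  req#9 t=3ms: ALLOW
  req#10 t=3ms: ALLOW
  req#11 t=3ms: DENY
  req#12 t=3ms: DENY
  req#13 t=3ms: DENY
  req#14 t=3ms: DENY

Answer: AAAAAAAAAADDDD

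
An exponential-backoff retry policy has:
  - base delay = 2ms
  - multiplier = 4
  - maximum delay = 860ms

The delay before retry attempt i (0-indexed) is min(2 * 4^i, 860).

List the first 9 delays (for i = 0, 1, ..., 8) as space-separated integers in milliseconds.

Answer: 2 8 32 128 512 860 860 860 860

Derivation:
Computing each delay:
  i=0: min(2*4^0, 860) = 2
  i=1: min(2*4^1, 860) = 8
  i=2: min(2*4^2, 860) = 32
  i=3: min(2*4^3, 860) = 128
  i=4: min(2*4^4, 860) = 512
  i=5: min(2*4^5, 860) = 860
  i=6: min(2*4^6, 860) = 860
  i=7: min(2*4^7, 860) = 860
  i=8: min(2*4^8, 860) = 860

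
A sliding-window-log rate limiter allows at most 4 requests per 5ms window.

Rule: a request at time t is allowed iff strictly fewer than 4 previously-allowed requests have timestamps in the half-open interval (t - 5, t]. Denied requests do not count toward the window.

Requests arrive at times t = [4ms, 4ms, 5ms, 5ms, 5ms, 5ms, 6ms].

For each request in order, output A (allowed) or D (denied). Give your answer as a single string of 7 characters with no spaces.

Answer: AAAADDD

Derivation:
Tracking allowed requests in the window:
  req#1 t=4ms: ALLOW
  req#2 t=4ms: ALLOW
  req#3 t=5ms: ALLOW
  req#4 t=5ms: ALLOW
  req#5 t=5ms: DENY
  req#6 t=5ms: DENY
  req#7 t=6ms: DENY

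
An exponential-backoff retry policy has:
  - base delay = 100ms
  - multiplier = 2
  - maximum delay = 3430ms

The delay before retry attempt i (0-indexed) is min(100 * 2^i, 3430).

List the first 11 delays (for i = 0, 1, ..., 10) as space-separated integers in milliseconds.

Answer: 100 200 400 800 1600 3200 3430 3430 3430 3430 3430

Derivation:
Computing each delay:
  i=0: min(100*2^0, 3430) = 100
  i=1: min(100*2^1, 3430) = 200
  i=2: min(100*2^2, 3430) = 400
  i=3: min(100*2^3, 3430) = 800
  i=4: min(100*2^4, 3430) = 1600
  i=5: min(100*2^5, 3430) = 3200
  i=6: min(100*2^6, 3430) = 3430
  i=7: min(100*2^7, 3430) = 3430
  i=8: min(100*2^8, 3430) = 3430
  i=9: min(100*2^9, 3430) = 3430
  i=10: min(100*2^10, 3430) = 3430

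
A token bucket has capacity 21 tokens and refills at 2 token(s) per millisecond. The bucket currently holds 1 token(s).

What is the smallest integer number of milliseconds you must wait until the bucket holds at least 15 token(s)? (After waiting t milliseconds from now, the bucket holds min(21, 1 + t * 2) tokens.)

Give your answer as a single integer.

Need 1 + t * 2 >= 15, so t >= 14/2.
Smallest integer t = ceil(14/2) = 7.

Answer: 7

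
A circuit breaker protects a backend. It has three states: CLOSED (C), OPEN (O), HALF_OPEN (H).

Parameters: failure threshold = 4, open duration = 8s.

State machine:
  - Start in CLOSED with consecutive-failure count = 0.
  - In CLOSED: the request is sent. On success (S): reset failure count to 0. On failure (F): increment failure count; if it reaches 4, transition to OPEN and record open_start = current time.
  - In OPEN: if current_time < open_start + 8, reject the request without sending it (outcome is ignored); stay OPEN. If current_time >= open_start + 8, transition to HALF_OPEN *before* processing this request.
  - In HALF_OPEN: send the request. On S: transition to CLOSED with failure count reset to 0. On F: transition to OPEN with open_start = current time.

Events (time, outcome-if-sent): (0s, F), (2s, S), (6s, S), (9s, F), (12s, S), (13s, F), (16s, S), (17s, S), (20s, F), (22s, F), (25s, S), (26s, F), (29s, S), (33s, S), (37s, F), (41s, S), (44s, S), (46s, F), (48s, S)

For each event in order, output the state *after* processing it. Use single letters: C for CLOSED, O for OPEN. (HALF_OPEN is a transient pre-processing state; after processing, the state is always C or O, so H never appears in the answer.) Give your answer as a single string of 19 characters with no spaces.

Answer: CCCCCCCCCCCCCCCCCCC

Derivation:
State after each event:
  event#1 t=0s outcome=F: state=CLOSED
  event#2 t=2s outcome=S: state=CLOSED
  event#3 t=6s outcome=S: state=CLOSED
  event#4 t=9s outcome=F: state=CLOSED
  event#5 t=12s outcome=S: state=CLOSED
  event#6 t=13s outcome=F: state=CLOSED
  event#7 t=16s outcome=S: state=CLOSED
  event#8 t=17s outcome=S: state=CLOSED
  event#9 t=20s outcome=F: state=CLOSED
  event#10 t=22s outcome=F: state=CLOSED
  event#11 t=25s outcome=S: state=CLOSED
  event#12 t=26s outcome=F: state=CLOSED
  event#13 t=29s outcome=S: state=CLOSED
  event#14 t=33s outcome=S: state=CLOSED
  event#15 t=37s outcome=F: state=CLOSED
  event#16 t=41s outcome=S: state=CLOSED
  event#17 t=44s outcome=S: state=CLOSED
  event#18 t=46s outcome=F: state=CLOSED
  event#19 t=48s outcome=S: state=CLOSED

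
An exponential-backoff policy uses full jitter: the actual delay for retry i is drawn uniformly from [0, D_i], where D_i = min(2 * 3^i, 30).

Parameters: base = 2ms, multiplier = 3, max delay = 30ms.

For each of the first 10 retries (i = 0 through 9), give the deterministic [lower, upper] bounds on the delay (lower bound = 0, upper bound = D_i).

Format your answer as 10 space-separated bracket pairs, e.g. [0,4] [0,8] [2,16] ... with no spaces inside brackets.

Computing bounds per retry:
  i=0: D_i=min(2*3^0,30)=2, bounds=[0,2]
  i=1: D_i=min(2*3^1,30)=6, bounds=[0,6]
  i=2: D_i=min(2*3^2,30)=18, bounds=[0,18]
  i=3: D_i=min(2*3^3,30)=30, bounds=[0,30]
  i=4: D_i=min(2*3^4,30)=30, bounds=[0,30]
  i=5: D_i=min(2*3^5,30)=30, bounds=[0,30]
  i=6: D_i=min(2*3^6,30)=30, bounds=[0,30]
  i=7: D_i=min(2*3^7,30)=30, bounds=[0,30]
  i=8: D_i=min(2*3^8,30)=30, bounds=[0,30]
  i=9: D_i=min(2*3^9,30)=30, bounds=[0,30]

Answer: [0,2] [0,6] [0,18] [0,30] [0,30] [0,30] [0,30] [0,30] [0,30] [0,30]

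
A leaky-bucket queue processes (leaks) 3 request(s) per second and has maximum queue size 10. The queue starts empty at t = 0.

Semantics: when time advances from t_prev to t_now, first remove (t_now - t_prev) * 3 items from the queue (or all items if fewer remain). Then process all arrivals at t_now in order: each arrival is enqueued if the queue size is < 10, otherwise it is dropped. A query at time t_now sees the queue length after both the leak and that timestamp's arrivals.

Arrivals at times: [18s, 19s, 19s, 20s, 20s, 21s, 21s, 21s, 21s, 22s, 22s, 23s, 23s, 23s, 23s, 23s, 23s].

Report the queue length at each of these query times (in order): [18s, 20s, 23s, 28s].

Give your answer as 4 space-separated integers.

Queue lengths at query times:
  query t=18s: backlog = 1
  query t=20s: backlog = 2
  query t=23s: backlog = 6
  query t=28s: backlog = 0

Answer: 1 2 6 0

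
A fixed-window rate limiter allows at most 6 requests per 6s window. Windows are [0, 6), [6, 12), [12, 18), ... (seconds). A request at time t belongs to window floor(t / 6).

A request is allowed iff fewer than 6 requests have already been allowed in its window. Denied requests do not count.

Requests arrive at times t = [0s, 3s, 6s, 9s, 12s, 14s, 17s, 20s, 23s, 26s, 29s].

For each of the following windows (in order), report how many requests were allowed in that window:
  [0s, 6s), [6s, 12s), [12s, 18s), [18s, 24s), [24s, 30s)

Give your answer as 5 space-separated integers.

Answer: 2 2 3 2 2

Derivation:
Processing requests:
  req#1 t=0s (window 0): ALLOW
  req#2 t=3s (window 0): ALLOW
  req#3 t=6s (window 1): ALLOW
  req#4 t=9s (window 1): ALLOW
  req#5 t=12s (window 2): ALLOW
  req#6 t=14s (window 2): ALLOW
  req#7 t=17s (window 2): ALLOW
  req#8 t=20s (window 3): ALLOW
  req#9 t=23s (window 3): ALLOW
  req#10 t=26s (window 4): ALLOW
  req#11 t=29s (window 4): ALLOW

Allowed counts by window: 2 2 3 2 2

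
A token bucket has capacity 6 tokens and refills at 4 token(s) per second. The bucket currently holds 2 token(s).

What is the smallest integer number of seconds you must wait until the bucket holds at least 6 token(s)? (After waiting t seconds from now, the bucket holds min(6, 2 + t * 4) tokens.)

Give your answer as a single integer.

Answer: 1

Derivation:
Need 2 + t * 4 >= 6, so t >= 4/4.
Smallest integer t = ceil(4/4) = 1.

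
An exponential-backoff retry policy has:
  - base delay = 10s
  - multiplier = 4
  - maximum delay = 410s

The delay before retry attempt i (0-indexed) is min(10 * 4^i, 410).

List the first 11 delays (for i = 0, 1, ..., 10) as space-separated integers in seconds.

Computing each delay:
  i=0: min(10*4^0, 410) = 10
  i=1: min(10*4^1, 410) = 40
  i=2: min(10*4^2, 410) = 160
  i=3: min(10*4^3, 410) = 410
  i=4: min(10*4^4, 410) = 410
  i=5: min(10*4^5, 410) = 410
  i=6: min(10*4^6, 410) = 410
  i=7: min(10*4^7, 410) = 410
  i=8: min(10*4^8, 410) = 410
  i=9: min(10*4^9, 410) = 410
  i=10: min(10*4^10, 410) = 410

Answer: 10 40 160 410 410 410 410 410 410 410 410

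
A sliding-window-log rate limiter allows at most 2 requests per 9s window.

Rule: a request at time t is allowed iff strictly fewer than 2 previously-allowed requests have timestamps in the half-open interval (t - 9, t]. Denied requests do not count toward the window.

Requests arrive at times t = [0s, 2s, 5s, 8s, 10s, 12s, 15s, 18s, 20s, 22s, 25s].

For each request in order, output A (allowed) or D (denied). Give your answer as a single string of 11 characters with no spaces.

Tracking allowed requests in the window:
  req#1 t=0s: ALLOW
  req#2 t=2s: ALLOW
  req#3 t=5s: DENY
  req#4 t=8s: DENY
  req#5 t=10s: ALLOW
  req#6 t=12s: ALLOW
  req#7 t=15s: DENY
  req#8 t=18s: DENY
  req#9 t=20s: ALLOW
  req#10 t=22s: ALLOW
  req#11 t=25s: DENY

Answer: AADDAADDAAD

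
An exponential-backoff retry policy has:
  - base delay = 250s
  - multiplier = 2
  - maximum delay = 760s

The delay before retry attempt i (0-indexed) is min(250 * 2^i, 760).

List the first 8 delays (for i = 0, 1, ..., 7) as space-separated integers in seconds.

Computing each delay:
  i=0: min(250*2^0, 760) = 250
  i=1: min(250*2^1, 760) = 500
  i=2: min(250*2^2, 760) = 760
  i=3: min(250*2^3, 760) = 760
  i=4: min(250*2^4, 760) = 760
  i=5: min(250*2^5, 760) = 760
  i=6: min(250*2^6, 760) = 760
  i=7: min(250*2^7, 760) = 760

Answer: 250 500 760 760 760 760 760 760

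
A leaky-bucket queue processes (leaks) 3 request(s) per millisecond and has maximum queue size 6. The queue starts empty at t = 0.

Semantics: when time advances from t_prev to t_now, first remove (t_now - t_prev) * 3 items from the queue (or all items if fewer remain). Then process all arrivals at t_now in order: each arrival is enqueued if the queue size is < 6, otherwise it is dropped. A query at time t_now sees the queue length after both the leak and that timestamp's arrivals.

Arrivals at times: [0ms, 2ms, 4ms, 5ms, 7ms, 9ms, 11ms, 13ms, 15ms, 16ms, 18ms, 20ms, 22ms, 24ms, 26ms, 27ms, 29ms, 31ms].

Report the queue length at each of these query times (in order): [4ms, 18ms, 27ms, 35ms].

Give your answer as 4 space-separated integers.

Answer: 1 1 1 0

Derivation:
Queue lengths at query times:
  query t=4ms: backlog = 1
  query t=18ms: backlog = 1
  query t=27ms: backlog = 1
  query t=35ms: backlog = 0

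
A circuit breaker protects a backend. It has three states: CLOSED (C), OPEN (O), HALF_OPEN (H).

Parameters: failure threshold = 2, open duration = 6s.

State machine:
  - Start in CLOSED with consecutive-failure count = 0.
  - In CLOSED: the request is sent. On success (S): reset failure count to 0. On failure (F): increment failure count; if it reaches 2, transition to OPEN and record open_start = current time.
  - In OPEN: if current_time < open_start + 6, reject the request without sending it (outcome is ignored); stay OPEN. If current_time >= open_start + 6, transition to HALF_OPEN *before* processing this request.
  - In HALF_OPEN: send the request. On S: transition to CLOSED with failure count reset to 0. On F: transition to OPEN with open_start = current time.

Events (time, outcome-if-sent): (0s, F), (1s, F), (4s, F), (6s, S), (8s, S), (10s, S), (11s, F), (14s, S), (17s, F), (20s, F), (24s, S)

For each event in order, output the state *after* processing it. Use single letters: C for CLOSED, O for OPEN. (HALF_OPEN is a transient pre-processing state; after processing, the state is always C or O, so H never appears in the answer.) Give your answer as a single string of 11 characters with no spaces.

Answer: COOOCCCCCOO

Derivation:
State after each event:
  event#1 t=0s outcome=F: state=CLOSED
  event#2 t=1s outcome=F: state=OPEN
  event#3 t=4s outcome=F: state=OPEN
  event#4 t=6s outcome=S: state=OPEN
  event#5 t=8s outcome=S: state=CLOSED
  event#6 t=10s outcome=S: state=CLOSED
  event#7 t=11s outcome=F: state=CLOSED
  event#8 t=14s outcome=S: state=CLOSED
  event#9 t=17s outcome=F: state=CLOSED
  event#10 t=20s outcome=F: state=OPEN
  event#11 t=24s outcome=S: state=OPEN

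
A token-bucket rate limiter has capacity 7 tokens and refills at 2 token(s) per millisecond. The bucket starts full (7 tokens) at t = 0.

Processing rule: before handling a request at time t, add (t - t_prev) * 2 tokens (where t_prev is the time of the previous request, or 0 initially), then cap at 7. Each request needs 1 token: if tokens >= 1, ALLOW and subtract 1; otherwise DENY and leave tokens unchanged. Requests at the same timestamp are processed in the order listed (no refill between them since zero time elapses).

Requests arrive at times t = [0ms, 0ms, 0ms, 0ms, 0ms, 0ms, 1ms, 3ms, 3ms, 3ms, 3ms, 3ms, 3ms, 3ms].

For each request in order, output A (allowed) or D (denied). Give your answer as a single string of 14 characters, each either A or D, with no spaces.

Answer: AAAAAAAAAAAAAD

Derivation:
Simulating step by step:
  req#1 t=0ms: ALLOW
  req#2 t=0ms: ALLOW
  req#3 t=0ms: ALLOW
  req#4 t=0ms: ALLOW
  req#5 t=0ms: ALLOW
  req#6 t=0ms: ALLOW
  req#7 t=1ms: ALLOW
  req#8 t=3ms: ALLOW
  req#9 t=3ms: ALLOW
  req#10 t=3ms: ALLOW
  req#11 t=3ms: ALLOW
  req#12 t=3ms: ALLOW
  req#13 t=3ms: ALLOW
  req#14 t=3ms: DENY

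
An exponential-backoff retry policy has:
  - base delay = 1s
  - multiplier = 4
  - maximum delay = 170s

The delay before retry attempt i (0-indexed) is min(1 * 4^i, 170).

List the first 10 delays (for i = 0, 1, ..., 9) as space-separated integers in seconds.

Answer: 1 4 16 64 170 170 170 170 170 170

Derivation:
Computing each delay:
  i=0: min(1*4^0, 170) = 1
  i=1: min(1*4^1, 170) = 4
  i=2: min(1*4^2, 170) = 16
  i=3: min(1*4^3, 170) = 64
  i=4: min(1*4^4, 170) = 170
  i=5: min(1*4^5, 170) = 170
  i=6: min(1*4^6, 170) = 170
  i=7: min(1*4^7, 170) = 170
  i=8: min(1*4^8, 170) = 170
  i=9: min(1*4^9, 170) = 170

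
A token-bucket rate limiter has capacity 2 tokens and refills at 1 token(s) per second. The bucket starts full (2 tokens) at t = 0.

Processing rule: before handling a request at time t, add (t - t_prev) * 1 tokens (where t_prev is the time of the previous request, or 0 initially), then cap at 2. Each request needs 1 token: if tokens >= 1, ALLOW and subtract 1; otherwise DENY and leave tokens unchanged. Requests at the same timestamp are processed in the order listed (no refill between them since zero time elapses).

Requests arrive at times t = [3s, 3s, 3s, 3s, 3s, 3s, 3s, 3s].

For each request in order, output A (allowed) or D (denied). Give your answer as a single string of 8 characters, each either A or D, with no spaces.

Answer: AADDDDDD

Derivation:
Simulating step by step:
  req#1 t=3s: ALLOW
  req#2 t=3s: ALLOW
  req#3 t=3s: DENY
  req#4 t=3s: DENY
  req#5 t=3s: DENY
  req#6 t=3s: DENY
  req#7 t=3s: DENY
  req#8 t=3s: DENY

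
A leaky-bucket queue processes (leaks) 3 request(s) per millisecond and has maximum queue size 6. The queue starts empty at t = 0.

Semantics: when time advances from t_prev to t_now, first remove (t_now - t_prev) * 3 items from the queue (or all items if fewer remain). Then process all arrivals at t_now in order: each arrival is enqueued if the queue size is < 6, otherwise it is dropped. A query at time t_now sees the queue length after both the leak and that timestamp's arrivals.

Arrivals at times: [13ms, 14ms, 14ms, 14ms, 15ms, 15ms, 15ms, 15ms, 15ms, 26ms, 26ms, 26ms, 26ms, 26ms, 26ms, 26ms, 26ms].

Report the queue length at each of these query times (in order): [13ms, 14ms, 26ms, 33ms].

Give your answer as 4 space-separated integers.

Answer: 1 3 6 0

Derivation:
Queue lengths at query times:
  query t=13ms: backlog = 1
  query t=14ms: backlog = 3
  query t=26ms: backlog = 6
  query t=33ms: backlog = 0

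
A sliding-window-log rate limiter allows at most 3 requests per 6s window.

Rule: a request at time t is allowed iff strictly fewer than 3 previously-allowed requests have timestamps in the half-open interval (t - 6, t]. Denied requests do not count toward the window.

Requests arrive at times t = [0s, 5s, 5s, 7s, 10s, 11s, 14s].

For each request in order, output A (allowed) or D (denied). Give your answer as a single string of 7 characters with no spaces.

Tracking allowed requests in the window:
  req#1 t=0s: ALLOW
  req#2 t=5s: ALLOW
  req#3 t=5s: ALLOW
  req#4 t=7s: ALLOW
  req#5 t=10s: DENY
  req#6 t=11s: ALLOW
  req#7 t=14s: ALLOW

Answer: AAAADAA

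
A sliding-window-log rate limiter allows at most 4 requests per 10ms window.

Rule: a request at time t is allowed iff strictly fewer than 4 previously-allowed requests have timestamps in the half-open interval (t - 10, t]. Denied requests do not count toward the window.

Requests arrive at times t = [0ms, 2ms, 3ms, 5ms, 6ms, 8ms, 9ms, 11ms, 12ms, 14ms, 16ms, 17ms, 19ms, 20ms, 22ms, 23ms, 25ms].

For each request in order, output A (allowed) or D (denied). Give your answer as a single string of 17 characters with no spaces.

Tracking allowed requests in the window:
  req#1 t=0ms: ALLOW
  req#2 t=2ms: ALLOW
  req#3 t=3ms: ALLOW
  req#4 t=5ms: ALLOW
  req#5 t=6ms: DENY
  req#6 t=8ms: DENY
  req#7 t=9ms: DENY
  req#8 t=11ms: ALLOW
  req#9 t=12ms: ALLOW
  req#10 t=14ms: ALLOW
  req#11 t=16ms: ALLOW
  req#12 t=17ms: DENY
  req#13 t=19ms: DENY
  req#14 t=20ms: DENY
  req#15 t=22ms: ALLOW
  req#16 t=23ms: ALLOW
  req#17 t=25ms: ALLOW

Answer: AAAADDDAAAADDDAAA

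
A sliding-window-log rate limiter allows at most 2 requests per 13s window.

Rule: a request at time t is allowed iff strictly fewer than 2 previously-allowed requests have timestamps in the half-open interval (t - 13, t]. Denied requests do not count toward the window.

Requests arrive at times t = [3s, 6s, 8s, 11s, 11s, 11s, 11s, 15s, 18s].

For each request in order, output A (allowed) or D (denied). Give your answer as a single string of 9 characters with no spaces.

Answer: AADDDDDDA

Derivation:
Tracking allowed requests in the window:
  req#1 t=3s: ALLOW
  req#2 t=6s: ALLOW
  req#3 t=8s: DENY
  req#4 t=11s: DENY
  req#5 t=11s: DENY
  req#6 t=11s: DENY
  req#7 t=11s: DENY
  req#8 t=15s: DENY
  req#9 t=18s: ALLOW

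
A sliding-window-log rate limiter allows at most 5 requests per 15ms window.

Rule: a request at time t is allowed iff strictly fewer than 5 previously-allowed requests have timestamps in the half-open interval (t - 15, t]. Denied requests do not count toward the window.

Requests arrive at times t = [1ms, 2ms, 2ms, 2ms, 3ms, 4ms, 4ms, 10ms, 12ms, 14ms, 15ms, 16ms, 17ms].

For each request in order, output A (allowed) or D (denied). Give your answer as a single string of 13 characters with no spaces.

Answer: AAAAADDDDDDAA

Derivation:
Tracking allowed requests in the window:
  req#1 t=1ms: ALLOW
  req#2 t=2ms: ALLOW
  req#3 t=2ms: ALLOW
  req#4 t=2ms: ALLOW
  req#5 t=3ms: ALLOW
  req#6 t=4ms: DENY
  req#7 t=4ms: DENY
  req#8 t=10ms: DENY
  req#9 t=12ms: DENY
  req#10 t=14ms: DENY
  req#11 t=15ms: DENY
  req#12 t=16ms: ALLOW
  req#13 t=17ms: ALLOW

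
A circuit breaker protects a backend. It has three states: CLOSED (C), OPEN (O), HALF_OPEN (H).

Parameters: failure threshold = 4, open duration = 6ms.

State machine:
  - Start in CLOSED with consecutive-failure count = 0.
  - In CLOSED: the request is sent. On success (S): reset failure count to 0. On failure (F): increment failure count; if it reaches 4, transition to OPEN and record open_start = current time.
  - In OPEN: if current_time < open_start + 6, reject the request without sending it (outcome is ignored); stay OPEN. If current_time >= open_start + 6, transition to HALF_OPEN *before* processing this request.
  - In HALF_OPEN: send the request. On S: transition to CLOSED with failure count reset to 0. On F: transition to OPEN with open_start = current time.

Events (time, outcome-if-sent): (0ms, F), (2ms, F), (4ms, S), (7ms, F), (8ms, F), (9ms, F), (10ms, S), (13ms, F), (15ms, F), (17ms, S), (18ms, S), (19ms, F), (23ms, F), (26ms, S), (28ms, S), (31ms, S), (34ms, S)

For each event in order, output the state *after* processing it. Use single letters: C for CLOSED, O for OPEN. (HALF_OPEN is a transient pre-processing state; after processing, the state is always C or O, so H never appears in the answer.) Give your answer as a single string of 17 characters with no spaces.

Answer: CCCCCCCCCCCCCCCCC

Derivation:
State after each event:
  event#1 t=0ms outcome=F: state=CLOSED
  event#2 t=2ms outcome=F: state=CLOSED
  event#3 t=4ms outcome=S: state=CLOSED
  event#4 t=7ms outcome=F: state=CLOSED
  event#5 t=8ms outcome=F: state=CLOSED
  event#6 t=9ms outcome=F: state=CLOSED
  event#7 t=10ms outcome=S: state=CLOSED
  event#8 t=13ms outcome=F: state=CLOSED
  event#9 t=15ms outcome=F: state=CLOSED
  event#10 t=17ms outcome=S: state=CLOSED
  event#11 t=18ms outcome=S: state=CLOSED
  event#12 t=19ms outcome=F: state=CLOSED
  event#13 t=23ms outcome=F: state=CLOSED
  event#14 t=26ms outcome=S: state=CLOSED
  event#15 t=28ms outcome=S: state=CLOSED
  event#16 t=31ms outcome=S: state=CLOSED
  event#17 t=34ms outcome=S: state=CLOSED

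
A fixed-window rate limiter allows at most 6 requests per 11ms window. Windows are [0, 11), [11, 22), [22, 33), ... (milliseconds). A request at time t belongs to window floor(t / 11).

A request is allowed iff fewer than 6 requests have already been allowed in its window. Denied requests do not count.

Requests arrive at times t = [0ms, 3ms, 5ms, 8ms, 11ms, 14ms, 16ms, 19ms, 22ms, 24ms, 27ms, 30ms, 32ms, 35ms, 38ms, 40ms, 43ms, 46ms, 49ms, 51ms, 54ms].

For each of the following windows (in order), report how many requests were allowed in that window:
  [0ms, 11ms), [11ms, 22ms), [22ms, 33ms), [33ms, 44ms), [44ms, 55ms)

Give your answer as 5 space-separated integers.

Answer: 4 4 5 4 4

Derivation:
Processing requests:
  req#1 t=0ms (window 0): ALLOW
  req#2 t=3ms (window 0): ALLOW
  req#3 t=5ms (window 0): ALLOW
  req#4 t=8ms (window 0): ALLOW
  req#5 t=11ms (window 1): ALLOW
  req#6 t=14ms (window 1): ALLOW
  req#7 t=16ms (window 1): ALLOW
  req#8 t=19ms (window 1): ALLOW
  req#9 t=22ms (window 2): ALLOW
  req#10 t=24ms (window 2): ALLOW
  req#11 t=27ms (window 2): ALLOW
  req#12 t=30ms (window 2): ALLOW
  req#13 t=32ms (window 2): ALLOW
  req#14 t=35ms (window 3): ALLOW
  req#15 t=38ms (window 3): ALLOW
  req#16 t=40ms (window 3): ALLOW
  req#17 t=43ms (window 3): ALLOW
  req#18 t=46ms (window 4): ALLOW
  req#19 t=49ms (window 4): ALLOW
  req#20 t=51ms (window 4): ALLOW
  req#21 t=54ms (window 4): ALLOW

Allowed counts by window: 4 4 5 4 4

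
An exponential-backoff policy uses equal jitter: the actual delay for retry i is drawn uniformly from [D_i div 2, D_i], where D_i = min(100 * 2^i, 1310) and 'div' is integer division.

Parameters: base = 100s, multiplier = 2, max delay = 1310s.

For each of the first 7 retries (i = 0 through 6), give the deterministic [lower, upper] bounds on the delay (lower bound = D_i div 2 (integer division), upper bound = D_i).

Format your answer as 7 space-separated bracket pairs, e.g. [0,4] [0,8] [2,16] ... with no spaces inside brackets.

Answer: [50,100] [100,200] [200,400] [400,800] [655,1310] [655,1310] [655,1310]

Derivation:
Computing bounds per retry:
  i=0: D_i=min(100*2^0,1310)=100, bounds=[50,100]
  i=1: D_i=min(100*2^1,1310)=200, bounds=[100,200]
  i=2: D_i=min(100*2^2,1310)=400, bounds=[200,400]
  i=3: D_i=min(100*2^3,1310)=800, bounds=[400,800]
  i=4: D_i=min(100*2^4,1310)=1310, bounds=[655,1310]
  i=5: D_i=min(100*2^5,1310)=1310, bounds=[655,1310]
  i=6: D_i=min(100*2^6,1310)=1310, bounds=[655,1310]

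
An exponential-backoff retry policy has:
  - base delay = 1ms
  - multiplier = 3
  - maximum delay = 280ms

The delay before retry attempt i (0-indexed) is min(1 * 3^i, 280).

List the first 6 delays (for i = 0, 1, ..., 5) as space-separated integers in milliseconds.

Answer: 1 3 9 27 81 243

Derivation:
Computing each delay:
  i=0: min(1*3^0, 280) = 1
  i=1: min(1*3^1, 280) = 3
  i=2: min(1*3^2, 280) = 9
  i=3: min(1*3^3, 280) = 27
  i=4: min(1*3^4, 280) = 81
  i=5: min(1*3^5, 280) = 243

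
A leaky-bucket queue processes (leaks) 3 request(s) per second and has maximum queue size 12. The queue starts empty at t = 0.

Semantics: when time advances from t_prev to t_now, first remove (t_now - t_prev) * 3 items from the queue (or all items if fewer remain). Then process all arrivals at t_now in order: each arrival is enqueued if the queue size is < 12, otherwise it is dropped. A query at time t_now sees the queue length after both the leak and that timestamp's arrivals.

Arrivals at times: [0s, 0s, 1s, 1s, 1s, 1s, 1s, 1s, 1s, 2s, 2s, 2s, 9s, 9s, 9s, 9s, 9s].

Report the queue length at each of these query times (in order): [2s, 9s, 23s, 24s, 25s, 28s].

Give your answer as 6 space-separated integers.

Queue lengths at query times:
  query t=2s: backlog = 7
  query t=9s: backlog = 5
  query t=23s: backlog = 0
  query t=24s: backlog = 0
  query t=25s: backlog = 0
  query t=28s: backlog = 0

Answer: 7 5 0 0 0 0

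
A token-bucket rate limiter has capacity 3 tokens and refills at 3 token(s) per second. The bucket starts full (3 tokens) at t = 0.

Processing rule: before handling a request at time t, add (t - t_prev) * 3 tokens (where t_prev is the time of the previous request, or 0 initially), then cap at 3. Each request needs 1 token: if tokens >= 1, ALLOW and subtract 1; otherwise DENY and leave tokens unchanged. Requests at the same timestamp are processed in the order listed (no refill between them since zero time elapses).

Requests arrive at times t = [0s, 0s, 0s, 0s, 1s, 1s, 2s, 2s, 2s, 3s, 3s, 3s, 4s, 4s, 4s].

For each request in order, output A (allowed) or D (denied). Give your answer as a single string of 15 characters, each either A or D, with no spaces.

Answer: AAADAAAAAAAAAAA

Derivation:
Simulating step by step:
  req#1 t=0s: ALLOW
  req#2 t=0s: ALLOW
  req#3 t=0s: ALLOW
  req#4 t=0s: DENY
  req#5 t=1s: ALLOW
  req#6 t=1s: ALLOW
  req#7 t=2s: ALLOW
  req#8 t=2s: ALLOW
  req#9 t=2s: ALLOW
  req#10 t=3s: ALLOW
  req#11 t=3s: ALLOW
  req#12 t=3s: ALLOW
  req#13 t=4s: ALLOW
  req#14 t=4s: ALLOW
  req#15 t=4s: ALLOW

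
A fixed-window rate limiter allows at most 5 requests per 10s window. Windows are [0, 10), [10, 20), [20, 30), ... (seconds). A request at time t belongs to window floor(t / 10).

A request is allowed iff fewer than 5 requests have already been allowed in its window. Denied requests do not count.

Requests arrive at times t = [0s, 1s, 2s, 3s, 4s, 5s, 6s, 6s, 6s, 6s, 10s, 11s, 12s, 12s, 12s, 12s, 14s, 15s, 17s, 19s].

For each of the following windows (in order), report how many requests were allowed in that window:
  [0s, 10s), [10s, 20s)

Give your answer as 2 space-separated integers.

Processing requests:
  req#1 t=0s (window 0): ALLOW
  req#2 t=1s (window 0): ALLOW
  req#3 t=2s (window 0): ALLOW
  req#4 t=3s (window 0): ALLOW
  req#5 t=4s (window 0): ALLOW
  req#6 t=5s (window 0): DENY
  req#7 t=6s (window 0): DENY
  req#8 t=6s (window 0): DENY
  req#9 t=6s (window 0): DENY
  req#10 t=6s (window 0): DENY
  req#11 t=10s (window 1): ALLOW
  req#12 t=11s (window 1): ALLOW
  req#13 t=12s (window 1): ALLOW
  req#14 t=12s (window 1): ALLOW
  req#15 t=12s (window 1): ALLOW
  req#16 t=12s (window 1): DENY
  req#17 t=14s (window 1): DENY
  req#18 t=15s (window 1): DENY
  req#19 t=17s (window 1): DENY
  req#20 t=19s (window 1): DENY

Allowed counts by window: 5 5

Answer: 5 5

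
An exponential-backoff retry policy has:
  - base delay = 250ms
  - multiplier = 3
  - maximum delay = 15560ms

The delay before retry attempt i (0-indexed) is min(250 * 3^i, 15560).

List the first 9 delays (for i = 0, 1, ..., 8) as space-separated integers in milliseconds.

Computing each delay:
  i=0: min(250*3^0, 15560) = 250
  i=1: min(250*3^1, 15560) = 750
  i=2: min(250*3^2, 15560) = 2250
  i=3: min(250*3^3, 15560) = 6750
  i=4: min(250*3^4, 15560) = 15560
  i=5: min(250*3^5, 15560) = 15560
  i=6: min(250*3^6, 15560) = 15560
  i=7: min(250*3^7, 15560) = 15560
  i=8: min(250*3^8, 15560) = 15560

Answer: 250 750 2250 6750 15560 15560 15560 15560 15560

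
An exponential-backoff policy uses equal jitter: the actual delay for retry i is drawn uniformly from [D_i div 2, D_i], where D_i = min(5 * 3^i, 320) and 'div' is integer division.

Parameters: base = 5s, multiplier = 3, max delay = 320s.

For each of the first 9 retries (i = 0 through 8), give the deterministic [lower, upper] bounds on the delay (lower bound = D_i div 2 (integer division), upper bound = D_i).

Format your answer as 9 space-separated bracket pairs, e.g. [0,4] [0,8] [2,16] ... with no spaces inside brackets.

Computing bounds per retry:
  i=0: D_i=min(5*3^0,320)=5, bounds=[2,5]
  i=1: D_i=min(5*3^1,320)=15, bounds=[7,15]
  i=2: D_i=min(5*3^2,320)=45, bounds=[22,45]
  i=3: D_i=min(5*3^3,320)=135, bounds=[67,135]
  i=4: D_i=min(5*3^4,320)=320, bounds=[160,320]
  i=5: D_i=min(5*3^5,320)=320, bounds=[160,320]
  i=6: D_i=min(5*3^6,320)=320, bounds=[160,320]
  i=7: D_i=min(5*3^7,320)=320, bounds=[160,320]
  i=8: D_i=min(5*3^8,320)=320, bounds=[160,320]

Answer: [2,5] [7,15] [22,45] [67,135] [160,320] [160,320] [160,320] [160,320] [160,320]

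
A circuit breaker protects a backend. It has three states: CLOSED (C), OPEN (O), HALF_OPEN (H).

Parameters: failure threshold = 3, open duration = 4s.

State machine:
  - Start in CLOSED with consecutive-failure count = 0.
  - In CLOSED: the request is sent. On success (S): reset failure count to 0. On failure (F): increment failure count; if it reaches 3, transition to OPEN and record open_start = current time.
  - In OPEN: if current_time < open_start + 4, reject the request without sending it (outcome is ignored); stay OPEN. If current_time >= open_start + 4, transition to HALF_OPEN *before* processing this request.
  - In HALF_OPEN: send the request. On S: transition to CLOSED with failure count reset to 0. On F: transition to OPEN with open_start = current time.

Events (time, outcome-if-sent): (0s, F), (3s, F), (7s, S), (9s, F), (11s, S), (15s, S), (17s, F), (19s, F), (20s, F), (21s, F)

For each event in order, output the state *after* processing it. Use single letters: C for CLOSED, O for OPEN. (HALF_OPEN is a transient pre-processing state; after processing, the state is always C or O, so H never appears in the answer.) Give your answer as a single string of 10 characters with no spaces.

Answer: CCCCCCCCOO

Derivation:
State after each event:
  event#1 t=0s outcome=F: state=CLOSED
  event#2 t=3s outcome=F: state=CLOSED
  event#3 t=7s outcome=S: state=CLOSED
  event#4 t=9s outcome=F: state=CLOSED
  event#5 t=11s outcome=S: state=CLOSED
  event#6 t=15s outcome=S: state=CLOSED
  event#7 t=17s outcome=F: state=CLOSED
  event#8 t=19s outcome=F: state=CLOSED
  event#9 t=20s outcome=F: state=OPEN
  event#10 t=21s outcome=F: state=OPEN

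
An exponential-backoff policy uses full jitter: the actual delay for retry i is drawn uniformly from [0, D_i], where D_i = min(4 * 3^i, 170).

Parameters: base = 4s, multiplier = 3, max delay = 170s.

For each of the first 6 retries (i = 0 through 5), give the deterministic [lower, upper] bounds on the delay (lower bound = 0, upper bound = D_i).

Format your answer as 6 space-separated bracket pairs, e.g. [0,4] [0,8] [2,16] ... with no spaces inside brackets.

Answer: [0,4] [0,12] [0,36] [0,108] [0,170] [0,170]

Derivation:
Computing bounds per retry:
  i=0: D_i=min(4*3^0,170)=4, bounds=[0,4]
  i=1: D_i=min(4*3^1,170)=12, bounds=[0,12]
  i=2: D_i=min(4*3^2,170)=36, bounds=[0,36]
  i=3: D_i=min(4*3^3,170)=108, bounds=[0,108]
  i=4: D_i=min(4*3^4,170)=170, bounds=[0,170]
  i=5: D_i=min(4*3^5,170)=170, bounds=[0,170]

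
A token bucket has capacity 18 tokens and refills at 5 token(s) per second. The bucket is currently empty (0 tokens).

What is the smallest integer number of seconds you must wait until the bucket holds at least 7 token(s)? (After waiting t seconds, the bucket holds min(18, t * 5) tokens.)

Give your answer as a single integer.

Answer: 2

Derivation:
Need t * 5 >= 7, so t >= 7/5.
Smallest integer t = ceil(7/5) = 2.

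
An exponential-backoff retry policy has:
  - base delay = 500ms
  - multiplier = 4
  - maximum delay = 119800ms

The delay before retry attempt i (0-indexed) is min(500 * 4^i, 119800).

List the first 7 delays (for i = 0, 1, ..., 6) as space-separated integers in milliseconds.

Answer: 500 2000 8000 32000 119800 119800 119800

Derivation:
Computing each delay:
  i=0: min(500*4^0, 119800) = 500
  i=1: min(500*4^1, 119800) = 2000
  i=2: min(500*4^2, 119800) = 8000
  i=3: min(500*4^3, 119800) = 32000
  i=4: min(500*4^4, 119800) = 119800
  i=5: min(500*4^5, 119800) = 119800
  i=6: min(500*4^6, 119800) = 119800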